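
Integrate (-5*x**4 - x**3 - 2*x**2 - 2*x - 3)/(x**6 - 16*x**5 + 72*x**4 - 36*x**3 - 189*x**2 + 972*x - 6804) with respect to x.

-12463*log(x - 7)/580 + 130118*log(x - 6)/6075 + 131*log(x + 3)/4860 + 553*log(x**2 + 9)/26100 + 1544*atan(x/3)/19575 - 2261/(135*x - 810) + C

Factor the denominator: (x - 7)*(x - 6)**2*(x + 3)*(x**2 + 9).
Partial-fraction decomposition: (553*x + 3088)/(13050*(x**2 + 9)) + 131/(4860*(x + 3)) + 130118/(6075*(x - 6)) + 2261/(135*(x - 6)**2) - 12463/(580*(x - 7)).
Integrate each term; A/(x−a) gives A·log|x−a|; the (Bx+D)/(x²+p²) term gives a log and an atan.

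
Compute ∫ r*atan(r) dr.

Use integration by parts with u = arctan(r), dv = r dr.
Then du = 1/(r**2 + 1) dr.

r**2*atan(r)/2 - r/2 + atan(r)/2 + C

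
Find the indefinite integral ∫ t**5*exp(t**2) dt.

Let u = t², du = 2t dt; rewrite as (1/2)∫ u^2·exp(1u) du.
Now integrate by parts 2 times.

(t**4 - 2*t**2 + 2)*exp(t**2)/2 + C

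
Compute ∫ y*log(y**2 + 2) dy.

Let u = y**2 + 2, so du = (2*y) dy.
The integral becomes (1/2)·∫ log(u) du; integrate by parts with u′=log(u), dv′=du.

y**2*log(y**2 + 2)/2 - y**2/2 + log(y**2 + 2) + C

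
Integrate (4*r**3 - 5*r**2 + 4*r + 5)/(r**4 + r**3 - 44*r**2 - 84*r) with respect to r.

Factor the denominator: r*(r - 7)*(r + 2)*(r + 6).
Partial-fraction decomposition: 1063/(312*(r + 6)) - 55/(72*(r + 2)) + 1160/(819*(r - 7)) - 5/(84*r).
Integrate each term: A/(r−a) contributes A·log|r−a|.

-5*log(r)/84 + 1160*log(r - 7)/819 - 55*log(r + 2)/72 + 1063*log(r + 6)/312 + C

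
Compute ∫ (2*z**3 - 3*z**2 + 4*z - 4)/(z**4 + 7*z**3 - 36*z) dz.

Factor the denominator: z*(z - 2)*(z + 3)*(z + 6).
Partial-fraction decomposition: 71/(18*(z + 6)) - 97/(45*(z + 3)) + 1/(10*(z - 2)) + 1/(9*z).
Integrate each term: A/(z−a) contributes A·log|z−a|.

log(z)/9 + log(z - 2)/10 - 97*log(z + 3)/45 + 71*log(z + 6)/18 + C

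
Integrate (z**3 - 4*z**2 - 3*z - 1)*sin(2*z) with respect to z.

-z**3*cos(2*z)/2 + 3*z**2*sin(2*z)/4 + 2*z**2*cos(2*z) - 2*z*sin(2*z) + 9*z*cos(2*z)/4 - 9*sin(2*z)/8 - cos(2*z)/2 + C

Use integration by parts with u = z**3 - 4*z**2 - 3*z - 1, dv = sin(2*z) dz, so v = -cos(2*z)/2.
Apply parts 3 times (tabular method): alternate signs, differentiate u down to 0, integrate dv up.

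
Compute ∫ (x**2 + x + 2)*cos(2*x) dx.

x**2*sin(2*x)/2 + x*sin(2*x)/2 + x*cos(2*x)/2 + 3*sin(2*x)/4 + cos(2*x)/4 + C

Use integration by parts with u = x**2 + x + 2, dv = cos(2*x) dx, so v = sin(2*x)/2.
Apply parts 2 times (tabular method): alternate signs, differentiate u down to 0, integrate dv up.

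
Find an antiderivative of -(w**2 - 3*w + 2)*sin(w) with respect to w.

w**2*cos(w) - 2*w*sin(w) - 3*w*cos(w) + 3*sin(w) + C

Use integration by parts with u = w**2 - 3*w + 2, dv = -sin(w) dw, so v = cos(w).
Apply parts 2 times (tabular method): alternate signs, differentiate u down to 0, integrate dv up.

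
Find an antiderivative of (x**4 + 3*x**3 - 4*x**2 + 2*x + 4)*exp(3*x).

(27*x**4 + 45*x**3 - 153*x**2 + 156*x + 56)*exp(3*x)/81 + C

Use integration by parts with u = x**4 + 3*x**3 - 4*x**2 + 2*x + 4, dv = exp(3*x) dx, so v = exp(3*x)/3.
Apply parts 4 times (tabular method): alternate signs, differentiate u down to 0, integrate dv up.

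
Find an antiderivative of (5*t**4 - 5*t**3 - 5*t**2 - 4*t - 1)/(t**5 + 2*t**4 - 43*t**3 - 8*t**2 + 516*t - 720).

Factor the denominator: (t - 4)*(t - 3)*(t - 2)*(t + 5)*(t + 6).
Partial-fraction decomposition: 7403/(720*(t + 6)) - 911/(126*(t + 5)) + 11/(112*(t - 2)) - 53/(18*(t - 3)) + 863/(180*(t - 4)).
Integrate each term: A/(t−a) contributes A·log|t−a|.

863*log(t - 4)/180 - 53*log(t - 3)/18 + 11*log(t - 2)/112 - 911*log(t + 5)/126 + 7403*log(t + 6)/720 + C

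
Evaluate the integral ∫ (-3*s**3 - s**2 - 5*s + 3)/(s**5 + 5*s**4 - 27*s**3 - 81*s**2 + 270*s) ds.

Factor the denominator: s*(s - 3)**2*(s + 5)*(s + 6).
Partial-fraction decomposition: 215/(162*(s + 6)) - 189/(160*(s + 5)) - 407/(2592*(s - 3)) - 17/(36*(s - 3)**2) + 1/(90*s).
Integrate each term; A/(s−a) gives A·log|s−a|; A/(s−a)² gives −A/(s−a).

log(s)/90 - 407*log(s - 3)/2592 - 189*log(s + 5)/160 + 215*log(s + 6)/162 + 17/(36*s - 108) + C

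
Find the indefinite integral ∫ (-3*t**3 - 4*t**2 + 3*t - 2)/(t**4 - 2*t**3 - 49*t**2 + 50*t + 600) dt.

-388*log(t - 6)/55 + 77*log(t - 5)/15 + 19*log(t + 4)/15 - 129*log(t + 5)/55 + C

Factor the denominator: (t - 6)*(t - 5)*(t + 4)*(t + 5).
Partial-fraction decomposition: -129/(55*(t + 5)) + 19/(15*(t + 4)) + 77/(15*(t - 5)) - 388/(55*(t - 6)).
Integrate each term: A/(t−a) contributes A·log|t−a|.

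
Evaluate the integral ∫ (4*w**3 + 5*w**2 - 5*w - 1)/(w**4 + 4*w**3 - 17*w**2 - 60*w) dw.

log(w)/60 + 5*log(w - 4)/4 - 7*log(w + 3)/6 + 39*log(w + 5)/10 + C

Factor the denominator: w*(w - 4)*(w + 3)*(w + 5).
Partial-fraction decomposition: 39/(10*(w + 5)) - 7/(6*(w + 3)) + 5/(4*(w - 4)) + 1/(60*w).
Integrate each term: A/(w−a) contributes A·log|w−a|.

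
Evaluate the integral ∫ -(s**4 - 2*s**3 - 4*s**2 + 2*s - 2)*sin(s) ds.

Use integration by parts with u = s**4 - 2*s**3 - 4*s**2 + 2*s - 2, dv = -sin(s) ds, so v = cos(s).
Apply parts 4 times (tabular method): alternate signs, differentiate u down to 0, integrate dv up.

s**4*cos(s) - 4*s**3*sin(s) - 2*s**3*cos(s) + 6*s**2*sin(s) - 16*s**2*cos(s) + 32*s*sin(s) + 14*s*cos(s) - 14*sin(s) + 30*cos(s) + C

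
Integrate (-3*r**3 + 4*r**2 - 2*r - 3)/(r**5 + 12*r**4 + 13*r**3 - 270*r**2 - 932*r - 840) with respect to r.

-24*log(r - 5)/539 + 9323*log(r + 2)/19600 - 801*log(r + 6)/176 + 103*log(r + 7)/25 + 41/(140*r + 280) + C

Factor the denominator: (r - 5)*(r + 2)**2*(r + 6)*(r + 7).
Partial-fraction decomposition: 103/(25*(r + 7)) - 801/(176*(r + 6)) + 9323/(19600*(r + 2)) - 41/(140*(r + 2)**2) - 24/(539*(r - 5)).
Integrate each term; A/(r−a) gives A·log|r−a|; A/(r−a)² gives −A/(r−a).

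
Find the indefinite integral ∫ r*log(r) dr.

Use integration by parts with u = log(r), dv = r dr.
Then du = 1/r dr and v = r**2/2.

r**2*log(r)/2 - r**2/4 + C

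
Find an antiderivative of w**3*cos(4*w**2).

w**2*sin(4*w**2)/8 + cos(4*w**2)/32 + C

Let u = w², du = 2w dw; rewrite as (1/2)∫ u^1·cos(4u) du.
Now integrate by parts 1 time.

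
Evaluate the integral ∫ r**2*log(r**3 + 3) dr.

Let u = r**3 + 3, so du = (3*r**2) dr.
The integral becomes (1/3)·∫ log(u) du; integrate by parts with u′=log(u), dv′=du.

r**3*log(r**3 + 3)/3 - r**3/3 + log(r**3 + 3) + C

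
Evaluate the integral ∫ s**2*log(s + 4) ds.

s**3*log(s + 4)/3 - s**3/9 + 2*s**2/3 - 16*s/3 + 64*log(s + 4)/3 + C

Use integration by parts with u = log(s + 4), dv = s**2 ds.
Then du = 1/(s + 4) ds and v = s**3/3.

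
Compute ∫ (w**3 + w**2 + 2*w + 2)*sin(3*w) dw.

-w**3*cos(3*w)/3 + w**2*sin(3*w)/3 - w**2*cos(3*w)/3 + 2*w*sin(3*w)/9 - 4*w*cos(3*w)/9 + 4*sin(3*w)/27 - 16*cos(3*w)/27 + C

Use integration by parts with u = w**3 + w**2 + 2*w + 2, dv = sin(3*w) dw, so v = -cos(3*w)/3.
Apply parts 3 times (tabular method): alternate signs, differentiate u down to 0, integrate dv up.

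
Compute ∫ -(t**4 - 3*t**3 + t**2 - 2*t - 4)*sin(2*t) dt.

Use integration by parts with u = t**4 - 3*t**3 + t**2 - 2*t - 4, dv = -sin(2*t) dt, so v = cos(2*t)/2.
Apply parts 4 times (tabular method): alternate signs, differentiate u down to 0, integrate dv up.

t**4*cos(2*t)/2 - t**3*sin(2*t) - 3*t**3*cos(2*t)/2 + 9*t**2*sin(2*t)/4 - t**2*cos(2*t) + t*sin(2*t) + 5*t*cos(2*t)/4 - 5*sin(2*t)/8 - 3*cos(2*t)/2 + C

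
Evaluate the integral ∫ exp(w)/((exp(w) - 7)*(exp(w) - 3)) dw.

Let u = e^w, du = e^w dw.
The integral becomes ∫ du/((u-7)(u-3)); decompose into partial fractions.

log(exp(w) - 7)/4 - log(exp(w) - 3)/4 + C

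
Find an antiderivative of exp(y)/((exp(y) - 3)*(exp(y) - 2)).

log(exp(y) - 3) - log(exp(y) - 2) + C

Let u = e^y, du = e^y dy.
The integral becomes ∫ du/((u-3)(u-2)); decompose into partial fractions.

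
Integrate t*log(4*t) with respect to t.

Use integration by parts with u = log(4*t), dv = t dt.
Then du = 1/t dt and v = t**2/2.

t**2*(log(t) + 2*log(2))/2 - t**2/4 + C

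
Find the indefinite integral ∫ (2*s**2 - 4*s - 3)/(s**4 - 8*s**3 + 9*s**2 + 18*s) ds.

Factor the denominator: s*(s - 6)*(s - 3)*(s + 1).
Partial-fraction decomposition: -3/(28*(s + 1)) - 1/(12*(s - 3)) + 5/(14*(s - 6)) - 1/(6*s).
Integrate each term: A/(s−a) contributes A·log|s−a|.

-log(s)/6 + 5*log(s - 6)/14 - log(s - 3)/12 - 3*log(s + 1)/28 + C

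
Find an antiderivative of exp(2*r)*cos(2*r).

exp(2*r)*sin(2*r)/4 + exp(2*r)*cos(2*r)/4 + C

Let I denote the integral. Integrate by parts with u = cos(2*r), dv = exp(2*r) dr, so v = exp(2*r)/2: I = exp(2*r)*cos(2*r)/2 + ∫ exp(2*r)*sin(2*r) dr.
Apply parts again with u = sin(2*r), dv = exp(2*r) dr: ∫ exp(2*r)*sin(2*r) dr = exp(2*r)*sin(2*r)/2 − I. Substituting back brings back I: I = exp(2*r)*sin(2*r)/2 + exp(2*r)*cos(2*r)/2 − I.
Solving for I: (1 + 1)·I equals the remaining terms, so I = (1/2)·(exp(2*r)*sin(2*r)/2 + exp(2*r)*cos(2*r)/2).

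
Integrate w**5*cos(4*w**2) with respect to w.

Let u = w², du = 2w dw; rewrite as (1/2)∫ u^2·cos(4u) du.
Now integrate by parts 2 times.

w**4*sin(4*w**2)/8 + w**2*cos(4*w**2)/16 - sin(4*w**2)/64 + C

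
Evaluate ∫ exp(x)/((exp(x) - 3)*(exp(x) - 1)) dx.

log(exp(x) - 3)/2 - log(exp(x) - 1)/2 + C

Let u = e^x, du = e^x dx.
The integral becomes ∫ du/((u-1)(u-3)); decompose into partial fractions.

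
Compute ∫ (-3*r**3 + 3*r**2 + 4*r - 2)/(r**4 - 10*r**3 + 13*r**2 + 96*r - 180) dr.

-259*log(r - 6)/18 + 47*log(r - 5)/4 - log(r - 2)/10 - 47*log(r + 3)/180 + C

Factor the denominator: (r - 6)*(r - 5)*(r - 2)*(r + 3).
Partial-fraction decomposition: -47/(180*(r + 3)) - 1/(10*(r - 2)) + 47/(4*(r - 5)) - 259/(18*(r - 6)).
Integrate each term: A/(r−a) contributes A·log|r−a|.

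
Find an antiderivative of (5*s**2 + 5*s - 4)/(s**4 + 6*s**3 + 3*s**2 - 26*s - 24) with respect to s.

13*log(s - 2)/45 + 2*log(s + 1)/9 + 13*log(s + 3)/5 - 28*log(s + 4)/9 + C

Factor the denominator: (s - 2)*(s + 1)*(s + 3)*(s + 4).
Partial-fraction decomposition: -28/(9*(s + 4)) + 13/(5*(s + 3)) + 2/(9*(s + 1)) + 13/(45*(s - 2)).
Integrate each term: A/(s−a) contributes A·log|s−a|.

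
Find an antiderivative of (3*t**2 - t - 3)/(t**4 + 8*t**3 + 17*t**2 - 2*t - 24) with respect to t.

Factor the denominator: (t - 1)*(t + 2)*(t + 3)*(t + 4).
Partial-fraction decomposition: -49/(10*(t + 4)) + 27/(4*(t + 3)) - 11/(6*(t + 2)) - 1/(60*(t - 1)).
Integrate each term: A/(t−a) contributes A·log|t−a|.

-log(t - 1)/60 - 11*log(t + 2)/6 + 27*log(t + 3)/4 - 49*log(t + 4)/10 + C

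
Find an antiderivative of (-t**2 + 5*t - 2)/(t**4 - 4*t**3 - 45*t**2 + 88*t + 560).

-8*log(t - 7)/121 + log(t - 5)/81 + 527*log(t + 4)/9801 + 38/(99*t + 396) + C

Factor the denominator: (t - 7)*(t - 5)*(t + 4)**2.
Partial-fraction decomposition: 527/(9801*(t + 4)) - 38/(99*(t + 4)**2) + 1/(81*(t - 5)) - 8/(121*(t - 7)).
Integrate each term; A/(t−a) gives A·log|t−a|; A/(t−a)² gives −A/(t−a).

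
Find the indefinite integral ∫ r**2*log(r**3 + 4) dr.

r**3*log(r**3 + 4)/3 - r**3/3 + 4*log(r**3 + 4)/3 + C

Let u = r**3 + 4, so du = (3*r**2) dr.
The integral becomes (1/3)·∫ log(u) du; integrate by parts with u′=log(u), dv′=du.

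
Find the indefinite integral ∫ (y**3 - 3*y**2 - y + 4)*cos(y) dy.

Use integration by parts with u = y**3 - 3*y**2 - y + 4, dv = cos(y) dy, so v = sin(y).
Apply parts 3 times (tabular method): alternate signs, differentiate u down to 0, integrate dv up.

y**3*sin(y) - 3*y**2*sin(y) + 3*y**2*cos(y) - 7*y*sin(y) - 6*y*cos(y) + 10*sin(y) - 7*cos(y) + C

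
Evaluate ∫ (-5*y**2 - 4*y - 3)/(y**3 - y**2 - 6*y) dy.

Factor the denominator: y*(y - 3)*(y + 2).
Partial-fraction decomposition: -3/(2*(y + 2)) - 4/(y - 3) + 1/(2*y).
Integrate each term: A/(y−a) contributes A·log|y−a|.

log(y)/2 - 4*log(y - 3) - 3*log(y + 2)/2 + C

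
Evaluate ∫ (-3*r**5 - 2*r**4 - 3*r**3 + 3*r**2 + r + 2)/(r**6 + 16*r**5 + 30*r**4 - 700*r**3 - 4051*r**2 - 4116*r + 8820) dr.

Factor the denominator: (r - 7)*(r - 1)*(r + 5)*(r + 6)**2*(r + 7).
Partial-fraction decomposition: -23395/(112*(r + 7)) + 1214701/(8281*(r + 6)) - 21488/(91*(r + 6)**2) + 2143/(36*(r + 5)) + 1/(7056*(r - 1)) - 3506/(10647*(r - 7)).
Integrate each term; A/(r−a) gives A·log|r−a|; A/(r−a)² gives −A/(r−a).

-3506*log(r - 7)/10647 + log(r - 1)/7056 + 2143*log(r + 5)/36 + 1214701*log(r + 6)/8281 - 23395*log(r + 7)/112 + 21488/(91*r + 546) + C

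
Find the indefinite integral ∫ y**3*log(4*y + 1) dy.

Use integration by parts with u = log(4*y + 1), dv = y**3 dy.
Then du = 4/(4*y + 1) dy and v = y**4/4.

y**4*log(4*y + 1)/4 - y**4/16 + y**3/48 - y**2/128 + y/256 - log(4*y + 1)/1024 + C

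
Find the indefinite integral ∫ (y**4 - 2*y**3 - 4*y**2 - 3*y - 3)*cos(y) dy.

y**4*sin(y) - 2*y**3*sin(y) + 4*y**3*cos(y) - 16*y**2*sin(y) - 6*y**2*cos(y) + 9*y*sin(y) - 32*y*cos(y) + 29*sin(y) + 9*cos(y) + C

Use integration by parts with u = y**4 - 2*y**3 - 4*y**2 - 3*y - 3, dv = cos(y) dy, so v = sin(y).
Apply parts 4 times (tabular method): alternate signs, differentiate u down to 0, integrate dv up.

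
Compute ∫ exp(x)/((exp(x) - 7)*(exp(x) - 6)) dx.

log(exp(x) - 7) - log(exp(x) - 6) + C

Let u = e^x, du = e^x dx.
The integral becomes ∫ du/((u-7)(u-6)); decompose into partial fractions.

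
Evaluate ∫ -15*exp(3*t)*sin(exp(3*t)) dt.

5*cos(exp(3*t)) + C

Let u = exp(3*t), so du = (3*exp(3*t)) dt.
Rewriting, the integral becomes -5·∫ sin(u) du = -5·-cos(u).
Substituting back, u = exp(3*t).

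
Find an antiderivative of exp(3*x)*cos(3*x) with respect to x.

Let I denote the integral. Integrate by parts with u = cos(3*x), dv = exp(3*x) dx, so v = exp(3*x)/3: I = exp(3*x)*cos(3*x)/3 + ∫ exp(3*x)*sin(3*x) dx.
Apply parts again with u = sin(3*x), dv = exp(3*x) dx: ∫ exp(3*x)*sin(3*x) dx = exp(3*x)*sin(3*x)/3 − I. Substituting back brings back I: I = exp(3*x)*sin(3*x)/3 + exp(3*x)*cos(3*x)/3 − I.
Solving for I: (1 + 1)·I equals the remaining terms, so I = (1/2)·(exp(3*x)*sin(3*x)/3 + exp(3*x)*cos(3*x)/3).

exp(3*x)*sin(3*x)/6 + exp(3*x)*cos(3*x)/6 + C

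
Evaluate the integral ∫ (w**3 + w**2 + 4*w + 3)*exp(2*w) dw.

(4*w**3 - 2*w**2 + 18*w + 3)*exp(2*w)/8 + C

Use integration by parts with u = w**3 + w**2 + 4*w + 3, dv = exp(2*w) dw, so v = exp(2*w)/2.
Apply parts 3 times (tabular method): alternate signs, differentiate u down to 0, integrate dv up.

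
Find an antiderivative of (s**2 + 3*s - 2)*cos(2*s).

Use integration by parts with u = s**2 + 3*s - 2, dv = cos(2*s) ds, so v = sin(2*s)/2.
Apply parts 2 times (tabular method): alternate signs, differentiate u down to 0, integrate dv up.

s**2*sin(2*s)/2 + 3*s*sin(2*s)/2 + s*cos(2*s)/2 - 5*sin(2*s)/4 + 3*cos(2*s)/4 + C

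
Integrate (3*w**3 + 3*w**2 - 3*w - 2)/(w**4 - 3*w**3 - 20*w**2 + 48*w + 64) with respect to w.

Factor the denominator: (w - 4)**2*(w + 1)*(w + 4).
Partial-fraction decomposition: 67/(96*(w + 4)) + 1/(75*(w + 1)) + 1831/(800*(w - 4)) + 113/(20*(w - 4)**2).
Integrate each term; A/(w−a) gives A·log|w−a|; A/(w−a)² gives −A/(w−a).

1831*log(w - 4)/800 + log(w + 1)/75 + 67*log(w + 4)/96 - 113/(20*w - 80) + C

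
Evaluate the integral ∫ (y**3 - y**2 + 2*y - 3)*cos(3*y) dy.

Use integration by parts with u = y**3 - y**2 + 2*y - 3, dv = cos(3*y) dy, so v = sin(3*y)/3.
Apply parts 3 times (tabular method): alternate signs, differentiate u down to 0, integrate dv up.

y**3*sin(3*y)/3 - y**2*sin(3*y)/3 + y**2*cos(3*y)/3 + 4*y*sin(3*y)/9 - 2*y*cos(3*y)/9 - 25*sin(3*y)/27 + 4*cos(3*y)/27 + C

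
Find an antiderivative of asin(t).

Use integration by parts with u = arcsin(t), dv = dt.
Then du = 1/sqrt(-t**2 + 1) dt.

t*asin(t) + sqrt(-t**2 + 1) + C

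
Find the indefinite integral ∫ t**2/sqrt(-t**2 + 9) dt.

Substitute t = 3·sin(θ), so dt = 3·cos(θ) dθ and the radical becomes sqrt(-t**2 + 9) = 3·cos(θ) by the Pythagorean identity.
Integrate the resulting trig expression in θ, then back-substitute θ = asin(t/3), sin(θ) = t/3, cos(θ) = sqrt(-t**2 + 9)/3 (absorbing any constant into C).

-t*sqrt(-t**2 + 9)/2 + 9*asin(t/3)/2 + C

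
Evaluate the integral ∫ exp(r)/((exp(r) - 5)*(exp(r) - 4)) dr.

log(exp(r) - 5) - log(exp(r) - 4) + C

Let u = e^r, du = e^r dr.
The integral becomes ∫ du/((u-4)(u-5)); decompose into partial fractions.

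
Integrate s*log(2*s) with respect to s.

Use integration by parts with u = log(2*s), dv = s ds.
Then du = 1/s ds and v = s**2/2.

s**2*(log(s) + log(2))/2 - s**2/4 + C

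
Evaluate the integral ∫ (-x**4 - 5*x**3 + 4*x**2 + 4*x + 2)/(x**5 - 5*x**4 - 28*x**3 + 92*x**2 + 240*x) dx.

Factor the denominator: x*(x - 6)*(x - 5)*(x + 2)*(x + 4).
Partial-fraction decomposition: 19/(120*(x + 4)) - 17/(112*(x + 2)) + 376/(105*(x - 5)) - 1103/(240*(x - 6)) + 1/(120*x).
Integrate each term: A/(x−a) contributes A·log|x−a|.

log(x)/120 - 1103*log(x - 6)/240 + 376*log(x - 5)/105 - 17*log(x + 2)/112 + 19*log(x + 4)/120 + C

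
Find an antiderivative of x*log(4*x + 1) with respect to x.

Use integration by parts with u = log(4*x + 1), dv = x dx.
Then du = 4/(4*x + 1) dx and v = x**2/2.

x**2*log(4*x + 1)/2 - x**2/4 + x/8 - log(4*x + 1)/32 + C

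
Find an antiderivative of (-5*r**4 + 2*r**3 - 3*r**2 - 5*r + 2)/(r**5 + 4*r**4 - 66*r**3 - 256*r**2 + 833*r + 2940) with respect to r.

-3833*log(r - 7)/1680 + 58*log(r - 4)/99 - 67*log(r + 3)/80 + 1141*log(r + 5)/144 - 12801*log(r + 7)/1232 + C

Factor the denominator: (r - 7)*(r - 4)*(r + 3)*(r + 5)*(r + 7).
Partial-fraction decomposition: -12801/(1232*(r + 7)) + 1141/(144*(r + 5)) - 67/(80*(r + 3)) + 58/(99*(r - 4)) - 3833/(1680*(r - 7)).
Integrate each term: A/(r−a) contributes A·log|r−a|.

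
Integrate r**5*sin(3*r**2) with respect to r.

-r**4*cos(3*r**2)/6 + r**2*sin(3*r**2)/9 + cos(3*r**2)/27 + C

Let u = r², du = 2r dr; rewrite as (1/2)∫ u^2·sin(3u) du.
Now integrate by parts 2 times.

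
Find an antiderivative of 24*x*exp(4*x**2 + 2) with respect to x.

3*exp(4*x**2 + 2) + C

Let u = 4*x**2 + 2, so du = (8*x) dx.
Rewriting, the integral becomes 3·∫ e^u du = 3·e^u.
Substituting back, u = 4*x**2 + 2.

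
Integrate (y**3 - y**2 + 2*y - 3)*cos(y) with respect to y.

y**3*sin(y) - y**2*sin(y) + 3*y**2*cos(y) - 4*y*sin(y) - 2*y*cos(y) - sin(y) - 4*cos(y) + C

Use integration by parts with u = y**3 - y**2 + 2*y - 3, dv = cos(y) dy, so v = sin(y).
Apply parts 3 times (tabular method): alternate signs, differentiate u down to 0, integrate dv up.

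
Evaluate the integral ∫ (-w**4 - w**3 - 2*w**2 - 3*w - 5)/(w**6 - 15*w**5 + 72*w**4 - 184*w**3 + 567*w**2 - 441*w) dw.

5*log(w)/441 + 1522*log(w - 7)/123627 - log(w - 1)/30 + 733*log(w**2 + 9)/151380 + 349*atan(w/3)/8410 + 239/(203*w - 1421) + C

Factor the denominator: w*(w - 7)**2*(w - 1)*(w**2 + 9).
Partial-fraction decomposition: (733*w + 9423)/(75690*(w**2 + 9)) - 1/(30*(w - 1)) + 1522/(123627*(w - 7)) - 239/(203*(w - 7)**2) + 5/(441*w).
Integrate each term; A/(w−a) gives A·log|w−a|; the (Bw+D)/(w²+p²) term gives a log and an atan.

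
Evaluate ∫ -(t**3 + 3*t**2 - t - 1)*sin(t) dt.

Use integration by parts with u = t**3 + 3*t**2 - t - 1, dv = -sin(t) dt, so v = cos(t).
Apply parts 3 times (tabular method): alternate signs, differentiate u down to 0, integrate dv up.

t**3*cos(t) - 3*t**2*sin(t) + 3*t**2*cos(t) - 6*t*sin(t) - 7*t*cos(t) + 7*sin(t) - 7*cos(t) + C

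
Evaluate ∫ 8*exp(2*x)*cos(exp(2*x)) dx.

Let u = exp(2*x), so du = (2*exp(2*x)) dx.
Rewriting, the integral becomes 4·∫ cos(u) du = 4·sin(u).
Substituting back, u = exp(2*x).

4*sin(exp(2*x)) + C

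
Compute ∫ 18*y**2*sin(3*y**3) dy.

Let u = 3*y**3, so du = (9*y**2) dy.
Rewriting, the integral becomes 2·∫ sin(u) du = 2·-cos(u).
Substituting back, u = 3*y**3.

-2*cos(3*y**3) + C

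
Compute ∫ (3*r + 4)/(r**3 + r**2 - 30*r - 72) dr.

Factor the denominator: (r - 6)*(r + 3)*(r + 4).
Partial-fraction decomposition: -4/(5*(r + 4)) + 5/(9*(r + 3)) + 11/(45*(r - 6)).
Integrate each term: A/(r−a) contributes A·log|r−a|.

11*log(r - 6)/45 + 5*log(r + 3)/9 - 4*log(r + 4)/5 + C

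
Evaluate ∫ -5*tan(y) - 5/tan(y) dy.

-5*log(tan(y)) + C

Let u = tan(y), so du = (tan(y)**2 + 1) dy.
Rewriting, the integral becomes -5·∫ 1/u du = -5·log(u).
Substituting back, u = tan(y).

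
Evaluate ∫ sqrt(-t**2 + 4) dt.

Substitute t = 2·sin(θ), so dt = 2·cos(θ) dθ and the radical becomes sqrt(-t**2 + 4) = 2·cos(θ) by the Pythagorean identity.
Integrate the resulting trig expression in θ, then back-substitute θ = asin(t/2), sin(θ) = t/2, cos(θ) = sqrt(-t**2 + 4)/2 (absorbing any constant into C).

t*sqrt(-t**2 + 4)/2 + 2*asin(t/2) + C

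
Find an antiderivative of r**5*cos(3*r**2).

Let u = r², du = 2r dr; rewrite as (1/2)∫ u^2·cos(3u) du.
Now integrate by parts 2 times.

r**4*sin(3*r**2)/6 + r**2*cos(3*r**2)/9 - sin(3*r**2)/27 + C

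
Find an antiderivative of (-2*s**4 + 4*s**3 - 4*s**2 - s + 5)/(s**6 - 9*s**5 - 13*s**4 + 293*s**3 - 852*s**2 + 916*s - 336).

Factor the denominator: (s - 7)*(s - 4)*(s - 2)*(s - 1)**2*(s + 6).
Partial-fraction decomposition: 3589/(50960*(s + 6)) + 8/(441*(s - 1)) - 1/(63*(s - 1)**2) - 13/(80*(s - 2)) + 319/(540*(s - 4)) - 907/(1755*(s - 7)).
Integrate each term; A/(s−a) gives A·log|s−a|; A/(s−a)² gives −A/(s−a).

-907*log(s - 7)/1755 + 319*log(s - 4)/540 - 13*log(s - 2)/80 + 8*log(s - 1)/441 + 3589*log(s + 6)/50960 + 1/(63*s - 63) + C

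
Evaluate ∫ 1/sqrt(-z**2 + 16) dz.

asin(z/4) + C

Substitute z = 4·sin(θ), so dz = 4·cos(θ) dθ and the radical becomes sqrt(-z**2 + 16) = 4·cos(θ) by the Pythagorean identity.
Integrate the resulting trig expression in θ, then back-substitute θ = asin(z/4), sin(θ) = z/4, cos(θ) = sqrt(-z**2 + 16)/4 (absorbing any constant into C).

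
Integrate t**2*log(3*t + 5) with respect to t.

t**3*log(3*t + 5)/3 - t**3/9 + 5*t**2/18 - 25*t/27 + 125*log(3*t + 5)/81 + C

Use integration by parts with u = log(3*t + 5), dv = t**2 dt.
Then du = 3/(3*t + 5) dt and v = t**3/3.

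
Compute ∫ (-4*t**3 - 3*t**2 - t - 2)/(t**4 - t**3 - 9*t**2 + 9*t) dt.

Factor the denominator: t*(t - 3)*(t - 1)*(t + 3).
Partial-fraction decomposition: -41/(36*(t + 3)) + 5/(4*(t - 1)) - 35/(9*(t - 3)) - 2/(9*t).
Integrate each term: A/(t−a) contributes A·log|t−a|.

-2*log(t)/9 - 35*log(t - 3)/9 + 5*log(t - 1)/4 - 41*log(t + 3)/36 + C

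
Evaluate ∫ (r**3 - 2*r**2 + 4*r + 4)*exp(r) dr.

Use integration by parts with u = r**3 - 2*r**2 + 4*r + 4, dv = exp(r) dr, so v = exp(r).
Apply parts 3 times (tabular method): alternate signs, differentiate u down to 0, integrate dv up.

(r**3 - 5*r**2 + 14*r - 10)*exp(r) + C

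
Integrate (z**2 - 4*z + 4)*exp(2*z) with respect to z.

Use integration by parts with u = z**2 - 4*z + 4, dv = exp(2*z) dz, so v = exp(2*z)/2.
Apply parts 2 times (tabular method): alternate signs, differentiate u down to 0, integrate dv up.

(2*z**2 - 10*z + 13)*exp(2*z)/4 + C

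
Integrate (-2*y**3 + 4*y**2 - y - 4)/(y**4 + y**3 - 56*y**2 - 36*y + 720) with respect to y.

-149*log(y - 6)/132 + 2*log(y - 4)/5 + 39*log(y + 5)/11 - 289*log(y + 6)/60 + C

Factor the denominator: (y - 6)*(y - 4)*(y + 5)*(y + 6).
Partial-fraction decomposition: -289/(60*(y + 6)) + 39/(11*(y + 5)) + 2/(5*(y - 4)) - 149/(132*(y - 6)).
Integrate each term: A/(y−a) contributes A·log|y−a|.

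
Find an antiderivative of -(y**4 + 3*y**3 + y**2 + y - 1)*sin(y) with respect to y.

Use integration by parts with u = y**4 + 3*y**3 + y**2 + y - 1, dv = -sin(y) dy, so v = cos(y).
Apply parts 4 times (tabular method): alternate signs, differentiate u down to 0, integrate dv up.

y**4*cos(y) - 4*y**3*sin(y) + 3*y**3*cos(y) - 9*y**2*sin(y) - 11*y**2*cos(y) + 22*y*sin(y) - 17*y*cos(y) + 17*sin(y) + 21*cos(y) + C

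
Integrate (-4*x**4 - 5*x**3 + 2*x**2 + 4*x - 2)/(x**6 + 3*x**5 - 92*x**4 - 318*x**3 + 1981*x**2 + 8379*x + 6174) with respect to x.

Factor the denominator: (x - 7)**2*(x + 1)*(x + 3)*(x + 6)*(x + 7).
Partial-fraction decomposition: 2607/(1568*(x + 7)) - 4058/(2535*(x + 6)) + 37/(480*(x + 3)) - 1/(1280*(x + 1)) - 1464247/(10599680*(x - 7)) - 2239/(2912*(x - 7)**2).
Integrate each term; A/(x−a) gives A·log|x−a|; A/(x−a)² gives −A/(x−a).

-1464247*log(x - 7)/10599680 - log(x + 1)/1280 + 37*log(x + 3)/480 - 4058*log(x + 6)/2535 + 2607*log(x + 7)/1568 + 2239/(2912*x - 20384) + C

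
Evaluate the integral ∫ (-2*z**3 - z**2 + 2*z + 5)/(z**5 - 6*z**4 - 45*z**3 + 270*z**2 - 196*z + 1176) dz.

-358*log(z - 7)/371 + 451*log(z - 6)/520 + 314*log(z + 7)/4823 + 69*log(z**2 + 4)/4240 + 7*atan(z/2)/2120 + C

Factor the denominator: (z - 7)*(z - 6)*(z + 7)*(z**2 + 4).
Partial-fraction decomposition: (69*z + 14)/(2120*(z**2 + 4)) + 314/(4823*(z + 7)) + 451/(520*(z - 6)) - 358/(371*(z - 7)).
Integrate each term; A/(z−a) gives A·log|z−a|; the (Bz+D)/(z²+p²) term gives a log and an atan.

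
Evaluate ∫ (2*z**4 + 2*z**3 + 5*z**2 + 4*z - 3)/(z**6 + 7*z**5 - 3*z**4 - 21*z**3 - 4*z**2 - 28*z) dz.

Factor the denominator: z*(z - 2)*(z + 2)*(z + 7)*(z**2 + 1).
Partial-fraction decomposition: -2*(2*z + 1)/(25*(z**2 + 1)) - 433/(1575*(z + 7)) + 1/(8*(z + 2)) + 73/(360*(z - 2)) + 3/(28*z).
Integrate each term; A/(z−a) gives A·log|z−a|; the (Bz+D)/(z²+p²) term gives a log and an atan.

3*log(z)/28 + 73*log(z - 2)/360 + log(z + 2)/8 - 433*log(z + 7)/1575 - 2*log(z**2 + 1)/25 - 2*atan(z)/25 + C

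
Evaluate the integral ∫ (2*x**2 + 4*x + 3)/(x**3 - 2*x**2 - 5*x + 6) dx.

33*log(x - 3)/10 - 3*log(x - 1)/2 + log(x + 2)/5 + C

Factor the denominator: (x - 3)*(x - 1)*(x + 2).
Partial-fraction decomposition: 1/(5*(x + 2)) - 3/(2*(x - 1)) + 33/(10*(x - 3)).
Integrate each term: A/(x−a) contributes A·log|x−a|.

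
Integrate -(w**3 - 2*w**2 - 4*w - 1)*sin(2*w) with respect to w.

w**3*cos(2*w)/2 - 3*w**2*sin(2*w)/4 - w**2*cos(2*w) + w*sin(2*w) - 11*w*cos(2*w)/4 + 11*sin(2*w)/8 + C

Use integration by parts with u = w**3 - 2*w**2 - 4*w - 1, dv = -sin(2*w) dw, so v = cos(2*w)/2.
Apply parts 3 times (tabular method): alternate signs, differentiate u down to 0, integrate dv up.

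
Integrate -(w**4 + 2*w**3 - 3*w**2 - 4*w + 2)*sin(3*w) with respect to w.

w**4*cos(3*w)/3 - 4*w**3*sin(3*w)/9 + 2*w**3*cos(3*w)/3 - 2*w**2*sin(3*w)/3 - 13*w**2*cos(3*w)/9 + 26*w*sin(3*w)/27 - 16*w*cos(3*w)/9 + 16*sin(3*w)/27 + 80*cos(3*w)/81 + C

Use integration by parts with u = w**4 + 2*w**3 - 3*w**2 - 4*w + 2, dv = -sin(3*w) dw, so v = cos(3*w)/3.
Apply parts 4 times (tabular method): alternate signs, differentiate u down to 0, integrate dv up.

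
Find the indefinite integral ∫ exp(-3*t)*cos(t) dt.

Let I denote the integral. Integrate by parts with u = cos(t), dv = exp(-3*t) dt, so v = -exp(-3*t)/3: I = -exp(-3*t)*cos(t)/3 − (1/3)·∫ exp(-3*t)*sin(t) dt.
Apply parts again with u = sin(t), dv = exp(-3*t) dt: ∫ exp(-3*t)*sin(t) dt = -exp(-3*t)*sin(t)/3 + (1/3)·I. Substituting back brings back I: I = exp(-3*t)*sin(t)/9 - exp(-3*t)*cos(t)/3 − (1/9)·I.
Solving for I: (1 + 1/9)·I equals the remaining terms, so I = (9/10)·(exp(-3*t)*sin(t)/9 - exp(-3*t)*cos(t)/3).

exp(-3*t)*sin(t)/10 - 3*exp(-3*t)*cos(t)/10 + C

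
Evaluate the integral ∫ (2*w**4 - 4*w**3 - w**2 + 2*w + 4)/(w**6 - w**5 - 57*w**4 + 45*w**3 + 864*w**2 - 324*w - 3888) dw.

Factor the denominator: (w - 6)*(w - 4)*(w - 3)*(w + 3)**2*(w + 6).
Partial-fraction decomposition: -853/(2430*(w + 6)) + 5281/(20412*(w + 3)) - 37/(162*(w + 3)**2) + 55/(972*(w - 3)) - 9/(35*(w - 4)) + 427/(1458*(w - 6)).
Integrate each term; A/(w−a) gives A·log|w−a|; A/(w−a)² gives −A/(w−a).

427*log(w - 6)/1458 - 9*log(w - 4)/35 + 55*log(w - 3)/972 + 5281*log(w + 3)/20412 - 853*log(w + 6)/2430 + 37/(162*w + 486) + C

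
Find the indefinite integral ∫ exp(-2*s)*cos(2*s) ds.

exp(-2*s)*sin(2*s)/4 - exp(-2*s)*cos(2*s)/4 + C

Let I denote the integral. Integrate by parts with u = cos(2*s), dv = exp(-2*s) ds, so v = -exp(-2*s)/2: I = -exp(-2*s)*cos(2*s)/2 − ∫ exp(-2*s)*sin(2*s) ds.
Apply parts again with u = sin(2*s), dv = exp(-2*s) ds: ∫ exp(-2*s)*sin(2*s) ds = -exp(-2*s)*sin(2*s)/2 + I. Substituting back brings back I: I = exp(-2*s)*sin(2*s)/2 - exp(-2*s)*cos(2*s)/2 − I.
Solving for I: (1 + 1)·I equals the remaining terms, so I = (1/2)·(exp(-2*s)*sin(2*s)/2 - exp(-2*s)*cos(2*s)/2).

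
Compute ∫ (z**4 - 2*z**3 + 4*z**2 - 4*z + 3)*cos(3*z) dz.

Use integration by parts with u = z**4 - 2*z**3 + 4*z**2 - 4*z + 3, dv = cos(3*z) dz, so v = sin(3*z)/3.
Apply parts 4 times (tabular method): alternate signs, differentiate u down to 0, integrate dv up.

z**4*sin(3*z)/3 - 2*z**3*sin(3*z)/3 + 4*z**3*cos(3*z)/9 + 8*z**2*sin(3*z)/9 - 2*z**2*cos(3*z)/3 - 8*z*sin(3*z)/9 + 16*z*cos(3*z)/27 + 65*sin(3*z)/81 - 8*cos(3*z)/27 + C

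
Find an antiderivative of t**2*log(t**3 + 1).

Let u = t**3 + 1, so du = (3*t**2) dt.
The integral becomes (1/3)·∫ log(u) du; integrate by parts with u′=log(u), dv′=du.

t**3*log(t**3 + 1)/3 - t**3/3 + log(t**3 + 1)/3 + C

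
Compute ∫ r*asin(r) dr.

Use integration by parts with u = arcsin(r), dv = r dr.
Then du = 1/sqrt(-r**2 + 1) dr.

r**2*asin(r)/2 + r*sqrt(-r**2 + 1)/4 - asin(r)/4 + C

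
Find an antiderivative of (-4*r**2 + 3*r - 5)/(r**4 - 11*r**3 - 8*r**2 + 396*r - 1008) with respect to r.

Factor the denominator: (r - 7)*(r - 6)*(r - 4)*(r + 6).
Partial-fraction decomposition: 167/(1560*(r + 6)) - 19/(20*(r - 4)) + 131/(24*(r - 6)) - 60/(13*(r - 7)).
Integrate each term: A/(r−a) contributes A·log|r−a|.

-60*log(r - 7)/13 + 131*log(r - 6)/24 - 19*log(r - 4)/20 + 167*log(r + 6)/1560 + C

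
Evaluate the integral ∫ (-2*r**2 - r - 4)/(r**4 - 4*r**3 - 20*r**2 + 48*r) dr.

-log(r)/12 - 41*log(r - 6)/120 + 7*log(r - 2)/24 + 2*log(r + 4)/15 + C

Factor the denominator: r*(r - 6)*(r - 2)*(r + 4).
Partial-fraction decomposition: 2/(15*(r + 4)) + 7/(24*(r - 2)) - 41/(120*(r - 6)) - 1/(12*r).
Integrate each term: A/(r−a) contributes A·log|r−a|.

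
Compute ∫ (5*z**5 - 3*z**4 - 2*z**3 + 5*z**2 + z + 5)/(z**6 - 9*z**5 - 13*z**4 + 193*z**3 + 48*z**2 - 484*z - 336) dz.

76403*log(z - 7)/3520 - 34751*log(z - 6)/1960 + 41*log(z - 2)/360 - 1277*log(z + 1)/28224 + 631*log(z + 4)/660 + 1/(168*z + 168) + C

Factor the denominator: (z - 7)*(z - 6)*(z - 2)*(z + 1)**2*(z + 4).
Partial-fraction decomposition: 631/(660*(z + 4)) - 1277/(28224*(z + 1)) - 1/(168*(z + 1)**2) + 41/(360*(z - 2)) - 34751/(1960*(z - 6)) + 76403/(3520*(z - 7)).
Integrate each term; A/(z−a) gives A·log|z−a|; A/(z−a)² gives −A/(z−a).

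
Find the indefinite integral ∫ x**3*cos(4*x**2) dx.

x**2*sin(4*x**2)/8 + cos(4*x**2)/32 + C

Let u = x², du = 2x dx; rewrite as (1/2)∫ u^1·cos(4u) du.
Now integrate by parts 1 time.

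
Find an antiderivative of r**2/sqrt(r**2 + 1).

r*sqrt(r**2 + 1)/2 - log(r + sqrt(r**2 + 1))/2 + C

Substitute r = tan(θ), so dr = sec(θ)^2 dθ and the radical becomes sqrt(r**2 + 1) = sec(θ) by the Pythagorean identity.
Integrate the resulting trig expression in θ, then back-substitute tan(θ) = r, sec(θ) = sqrt(r**2 + 1) (absorbing any constant into C).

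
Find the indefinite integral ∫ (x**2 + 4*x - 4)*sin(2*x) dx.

-x**2*cos(2*x)/2 + x*sin(2*x)/2 - 2*x*cos(2*x) + sin(2*x) + 9*cos(2*x)/4 + C

Use integration by parts with u = x**2 + 4*x - 4, dv = sin(2*x) dx, so v = -cos(2*x)/2.
Apply parts 2 times (tabular method): alternate signs, differentiate u down to 0, integrate dv up.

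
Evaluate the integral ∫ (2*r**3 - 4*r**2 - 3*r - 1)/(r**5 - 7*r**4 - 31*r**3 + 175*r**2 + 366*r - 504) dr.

Factor the denominator: (r - 7)*(r - 6)*(r - 1)*(r + 3)*(r + 4).
Partial-fraction decomposition: -181/(550*(r + 4)) + 41/(180*(r + 3)) - 1/(100*(r - 1)) - 269/(450*(r - 6)) + 39/(55*(r - 7)).
Integrate each term: A/(r−a) contributes A·log|r−a|.

39*log(r - 7)/55 - 269*log(r - 6)/450 - log(r - 1)/100 + 41*log(r + 3)/180 - 181*log(r + 4)/550 + C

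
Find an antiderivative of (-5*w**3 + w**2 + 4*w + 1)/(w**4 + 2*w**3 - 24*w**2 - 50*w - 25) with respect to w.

-193*log(w - 5)/120 + 53*log(w + 1)/96 - 631*log(w + 5)/160 + 1/(8*w + 8) + C

Factor the denominator: (w - 5)*(w + 1)**2*(w + 5).
Partial-fraction decomposition: -631/(160*(w + 5)) + 53/(96*(w + 1)) - 1/(8*(w + 1)**2) - 193/(120*(w - 5)).
Integrate each term; A/(w−a) gives A·log|w−a|; A/(w−a)² gives −A/(w−a).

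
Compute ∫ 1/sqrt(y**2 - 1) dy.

log(y + sqrt(y**2 - 1)) + C

Substitute y = sec(θ), so dy = sec(θ)*tan(θ) dθ and the radical becomes sqrt(y**2 - 1) = tan(θ) by the Pythagorean identity.
Integrate the resulting trig expression in θ, then back-substitute sec(θ) = y, tan(θ) = sqrt(y**2 - 1) (absorbing any constant into C).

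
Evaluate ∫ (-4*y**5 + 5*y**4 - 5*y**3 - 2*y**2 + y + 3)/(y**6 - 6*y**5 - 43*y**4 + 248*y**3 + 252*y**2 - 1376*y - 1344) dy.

-28513*log(y - 7)/4212 + 55103*log(y - 4)/13500 - 7*log(y + 1)/500 + 241*log(y + 2)/1296 - 38589*log(y + 6)/26000 - 3161/(900*y - 3600) + C

Factor the denominator: (y - 7)*(y - 4)**2*(y + 1)*(y + 2)*(y + 6).
Partial-fraction decomposition: -38589/(26000*(y + 6)) + 241/(1296*(y + 2)) - 7/(500*(y + 1)) + 55103/(13500*(y - 4)) + 3161/(900*(y - 4)**2) - 28513/(4212*(y - 7)).
Integrate each term; A/(y−a) gives A·log|y−a|; A/(y−a)² gives −A/(y−a).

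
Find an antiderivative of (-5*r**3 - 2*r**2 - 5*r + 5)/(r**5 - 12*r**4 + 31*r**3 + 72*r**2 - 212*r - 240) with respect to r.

Factor the denominator: (r - 6)*(r - 5)*(r - 4)*(r + 1)*(r + 2).
Partial-fraction decomposition: 47/(336*(r + 2)) - 13/(210*(r + 1)) - 367/(60*(r - 4)) + 695/(42*(r - 5)) - 1177/(112*(r - 6)).
Integrate each term: A/(r−a) contributes A·log|r−a|.

-1177*log(r - 6)/112 + 695*log(r - 5)/42 - 367*log(r - 4)/60 - 13*log(r + 1)/210 + 47*log(r + 2)/336 + C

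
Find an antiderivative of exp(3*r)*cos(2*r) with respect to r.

2*exp(3*r)*sin(2*r)/13 + 3*exp(3*r)*cos(2*r)/13 + C

Let I denote the integral. Integrate by parts with u = cos(2*r), dv = exp(3*r) dr, so v = exp(3*r)/3: I = exp(3*r)*cos(2*r)/3 + (2/3)·∫ exp(3*r)*sin(2*r) dr.
Apply parts again with u = sin(2*r), dv = exp(3*r) dr: ∫ exp(3*r)*sin(2*r) dr = exp(3*r)*sin(2*r)/3 − (2/3)·I. Substituting back brings back I: I = 2*exp(3*r)*sin(2*r)/9 + exp(3*r)*cos(2*r)/3 − (4/9)·I.
Solving for I: (1 + 4/9)·I equals the remaining terms, so I = (9/13)·(2*exp(3*r)*sin(2*r)/9 + exp(3*r)*cos(2*r)/3).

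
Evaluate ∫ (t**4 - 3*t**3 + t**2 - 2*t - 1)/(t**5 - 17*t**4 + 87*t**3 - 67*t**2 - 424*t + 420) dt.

703*log(t - 7)/54 - 671*log(t - 6)/40 + 33*log(t - 5)/7 + log(t - 1)/90 + 47*log(t + 2)/1512 + C

Factor the denominator: (t - 7)*(t - 6)*(t - 5)*(t - 1)*(t + 2).
Partial-fraction decomposition: 47/(1512*(t + 2)) + 1/(90*(t - 1)) + 33/(7*(t - 5)) - 671/(40*(t - 6)) + 703/(54*(t - 7)).
Integrate each term: A/(t−a) contributes A·log|t−a|.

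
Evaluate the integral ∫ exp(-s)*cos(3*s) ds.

3*exp(-s)*sin(3*s)/10 - exp(-s)*cos(3*s)/10 + C

Let I denote the integral. Integrate by parts with u = cos(3*s), dv = exp(-s) ds, so v = -exp(-s): I = -exp(-s)*cos(3*s) − 3·∫ exp(-s)*sin(3*s) ds.
Apply parts again with u = sin(3*s), dv = exp(-s) ds: ∫ exp(-s)*sin(3*s) ds = -exp(-s)*sin(3*s) + 3·I. Substituting back brings back I: I = 3*exp(-s)*sin(3*s) - exp(-s)*cos(3*s) − 9·I.
Solving for I: (1 + 9)·I equals the remaining terms, so I = (1/10)·(3*exp(-s)*sin(3*s) - exp(-s)*cos(3*s)).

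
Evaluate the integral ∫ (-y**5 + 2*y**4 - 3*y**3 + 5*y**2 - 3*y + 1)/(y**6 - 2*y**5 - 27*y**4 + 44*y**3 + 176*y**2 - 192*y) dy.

Factor the denominator: y*(y - 4)**2*(y - 1)*(y + 3)*(y + 4).
Partial-fraction decomposition: -1821/(1280*(y + 4)) + 541/(588*(y + 3)) + 1/(180*(y - 1)) - 56195/(112896*(y - 4)) - 635/(672*(y - 4)**2) - 1/(192*y).
Integrate each term; A/(y−a) gives A·log|y−a|; A/(y−a)² gives −A/(y−a).

-log(y)/192 - 56195*log(y - 4)/112896 + log(y - 1)/180 + 541*log(y + 3)/588 - 1821*log(y + 4)/1280 + 635/(672*y - 2688) + C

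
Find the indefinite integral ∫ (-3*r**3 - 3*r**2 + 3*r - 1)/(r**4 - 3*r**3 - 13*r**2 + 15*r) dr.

-log(r)/15 - 109*log(r - 5)/40 + log(r - 1)/4 - 11*log(r + 3)/24 + C

Factor the denominator: r*(r - 5)*(r - 1)*(r + 3).
Partial-fraction decomposition: -11/(24*(r + 3)) + 1/(4*(r - 1)) - 109/(40*(r - 5)) - 1/(15*r).
Integrate each term: A/(r−a) contributes A·log|r−a|.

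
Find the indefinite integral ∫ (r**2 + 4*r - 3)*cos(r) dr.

r**2*sin(r) + 4*r*sin(r) + 2*r*cos(r) - 5*sin(r) + 4*cos(r) + C

Use integration by parts with u = r**2 + 4*r - 3, dv = cos(r) dr, so v = sin(r).
Apply parts 2 times (tabular method): alternate signs, differentiate u down to 0, integrate dv up.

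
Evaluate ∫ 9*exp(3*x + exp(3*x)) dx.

3*exp(exp(3*x)) + C

Let u = exp(3*x), so du = (3*exp(3*x)) dx.
Rewriting, the integral becomes 3·∫ e^u du = 3·e^u.
Substituting back, u = exp(3*x).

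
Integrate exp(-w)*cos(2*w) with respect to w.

Let I denote the integral. Integrate by parts with u = cos(2*w), dv = exp(-w) dw, so v = -exp(-w): I = -exp(-w)*cos(2*w) − 2·∫ exp(-w)*sin(2*w) dw.
Apply parts again with u = sin(2*w), dv = exp(-w) dw: ∫ exp(-w)*sin(2*w) dw = -exp(-w)*sin(2*w) + 2·I. Substituting back brings back I: I = 2*exp(-w)*sin(2*w) - exp(-w)*cos(2*w) − 4·I.
Solving for I: (1 + 4)·I equals the remaining terms, so I = (1/5)·(2*exp(-w)*sin(2*w) - exp(-w)*cos(2*w)).

2*exp(-w)*sin(2*w)/5 - exp(-w)*cos(2*w)/5 + C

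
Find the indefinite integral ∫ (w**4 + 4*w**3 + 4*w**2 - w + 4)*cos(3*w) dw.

Use integration by parts with u = w**4 + 4*w**3 + 4*w**2 - w + 4, dv = cos(3*w) dw, so v = sin(3*w)/3.
Apply parts 4 times (tabular method): alternate signs, differentiate u down to 0, integrate dv up.

w**4*sin(3*w)/3 + 4*w**3*sin(3*w)/3 + 4*w**3*cos(3*w)/9 + 8*w**2*sin(3*w)/9 + 4*w**2*cos(3*w)/3 - 11*w*sin(3*w)/9 + 16*w*cos(3*w)/27 + 92*sin(3*w)/81 - 11*cos(3*w)/27 + C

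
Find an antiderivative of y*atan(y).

y**2*atan(y)/2 - y/2 + atan(y)/2 + C

Use integration by parts with u = arctan(y), dv = y dy.
Then du = 1/(y**2 + 1) dy.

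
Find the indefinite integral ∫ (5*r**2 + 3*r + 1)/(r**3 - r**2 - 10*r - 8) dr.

31*log(r - 4)/10 - 3*log(r + 1)/5 + 5*log(r + 2)/2 + C

Factor the denominator: (r - 4)*(r + 1)*(r + 2).
Partial-fraction decomposition: 5/(2*(r + 2)) - 3/(5*(r + 1)) + 31/(10*(r - 4)).
Integrate each term: A/(r−a) contributes A·log|r−a|.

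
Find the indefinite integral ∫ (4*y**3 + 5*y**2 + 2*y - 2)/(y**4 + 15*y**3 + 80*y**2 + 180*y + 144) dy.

Factor the denominator: (y + 2)*(y + 3)*(y + 4)*(y + 6).
Partial-fraction decomposition: 349/(12*(y + 6)) - 93/(2*(y + 4)) + 71/(3*(y + 3)) - 9/(4*(y + 2)).
Integrate each term: A/(y−a) contributes A·log|y−a|.

-9*log(y + 2)/4 + 71*log(y + 3)/3 - 93*log(y + 4)/2 + 349*log(y + 6)/12 + C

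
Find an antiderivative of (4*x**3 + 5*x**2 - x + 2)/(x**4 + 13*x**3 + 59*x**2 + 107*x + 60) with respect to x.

Factor the denominator: (x + 1)*(x + 3)*(x + 4)*(x + 5).
Partial-fraction decomposition: 46/(x + 5) - 170/(3*(x + 4)) + 29/(2*(x + 3)) + 1/(6*(x + 1)).
Integrate each term: A/(x−a) contributes A·log|x−a|.

log(x + 1)/6 + 29*log(x + 3)/2 - 170*log(x + 4)/3 + 46*log(x + 5) + C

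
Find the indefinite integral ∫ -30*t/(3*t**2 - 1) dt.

Let u = 3*t**2 - 1, so du = (6*t) dt.
Rewriting, the integral becomes -5·∫ 1/u du = -5·log(u).
Substituting back, u = 3*t**2 - 1.

-5*log(3*t**2 - 1) + C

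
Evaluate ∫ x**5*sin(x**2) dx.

Let u = x², du = 2x dx; rewrite as (1/2)∫ u^2·sin(1u) du.
Now integrate by parts 2 times.

-x**4*cos(x**2)/2 + x**2*sin(x**2) + cos(x**2) + C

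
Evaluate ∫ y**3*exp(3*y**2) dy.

Let u = y², du = 2y dy; rewrite as (1/2)∫ u^1·exp(3u) du.
Now integrate by parts 1 time.

(3*y**2 - 1)*exp(3*y**2)/18 + C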